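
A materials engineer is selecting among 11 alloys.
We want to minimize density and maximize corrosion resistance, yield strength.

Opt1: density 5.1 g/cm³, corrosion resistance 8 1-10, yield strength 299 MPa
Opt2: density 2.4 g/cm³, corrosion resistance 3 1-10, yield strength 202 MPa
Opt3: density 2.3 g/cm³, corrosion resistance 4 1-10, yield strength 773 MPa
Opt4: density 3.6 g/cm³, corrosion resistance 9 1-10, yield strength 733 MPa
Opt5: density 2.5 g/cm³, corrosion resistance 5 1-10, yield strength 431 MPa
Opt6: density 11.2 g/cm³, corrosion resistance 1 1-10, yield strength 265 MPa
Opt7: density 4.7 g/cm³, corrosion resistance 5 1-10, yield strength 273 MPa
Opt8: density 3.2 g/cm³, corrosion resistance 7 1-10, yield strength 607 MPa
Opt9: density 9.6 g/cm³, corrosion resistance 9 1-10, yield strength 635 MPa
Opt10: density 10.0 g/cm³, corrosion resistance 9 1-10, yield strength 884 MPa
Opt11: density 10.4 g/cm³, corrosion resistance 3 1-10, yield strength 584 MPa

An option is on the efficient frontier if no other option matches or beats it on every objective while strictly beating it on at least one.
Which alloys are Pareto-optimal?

Opt1: dominated by Opt4 (density 3.6≤5.1, corrosion resistance 9≥8, yield strength 733≥299).
Opt2: dominated by Opt3 (density 2.3≤2.4, corrosion resistance 4≥3, yield strength 773≥202).
Opt3: not dominated (best density).
Opt4: not dominated.
Opt5: not dominated.
Opt6: dominated by Opt1 (density 5.1≤11.2, corrosion resistance 8≥1, yield strength 299≥265).
Opt7: dominated by Opt4 (density 3.6≤4.7, corrosion resistance 9≥5, yield strength 733≥273).
Opt8: not dominated.
Opt9: dominated by Opt4 (density 3.6≤9.6, corrosion resistance 9≥9, yield strength 733≥635).
Opt10: not dominated (best yield strength).
Opt11: dominated by Opt3 (density 2.3≤10.4, corrosion resistance 4≥3, yield strength 773≥584).

Opt3, Opt4, Opt5, Opt8, Opt10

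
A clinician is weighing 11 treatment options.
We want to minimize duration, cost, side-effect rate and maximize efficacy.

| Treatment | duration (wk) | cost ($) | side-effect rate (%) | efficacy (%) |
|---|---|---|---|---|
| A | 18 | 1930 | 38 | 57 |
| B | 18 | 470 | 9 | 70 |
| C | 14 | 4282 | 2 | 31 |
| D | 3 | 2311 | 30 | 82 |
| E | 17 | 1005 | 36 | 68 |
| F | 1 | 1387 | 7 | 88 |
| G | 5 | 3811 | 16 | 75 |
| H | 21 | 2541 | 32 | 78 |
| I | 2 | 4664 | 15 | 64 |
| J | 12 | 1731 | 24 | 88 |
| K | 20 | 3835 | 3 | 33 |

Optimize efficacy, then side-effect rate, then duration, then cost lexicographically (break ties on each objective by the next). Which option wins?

First maximize efficacy: best is 88, kept {F, J}.
Then minimize side-effect rate: best is 7, kept {F}.

F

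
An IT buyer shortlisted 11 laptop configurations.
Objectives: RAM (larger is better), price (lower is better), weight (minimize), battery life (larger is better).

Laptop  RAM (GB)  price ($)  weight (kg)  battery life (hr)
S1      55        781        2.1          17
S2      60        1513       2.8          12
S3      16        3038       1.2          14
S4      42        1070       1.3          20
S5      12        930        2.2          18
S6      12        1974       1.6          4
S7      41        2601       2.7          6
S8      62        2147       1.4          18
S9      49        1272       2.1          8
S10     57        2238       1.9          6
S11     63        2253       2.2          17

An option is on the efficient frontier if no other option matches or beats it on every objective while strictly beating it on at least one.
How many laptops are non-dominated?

7

S1: not dominated (best price).
S2: not dominated.
S3: not dominated (best weight).
S4: not dominated (best battery life).
S5: not dominated.
S6: dominated by S4 (RAM 42≥12, price 1070≤1974, weight 1.3≤1.6, battery life 20≥4).
S7: dominated by S1 (RAM 55≥41, price 781≤2601, weight 2.1≤2.7, battery life 17≥6).
S8: not dominated.
S9: dominated by S1 (RAM 55≥49, price 781≤1272, weight 2.1≤2.1, battery life 17≥8).
S10: dominated by S8 (RAM 62≥57, price 2147≤2238, weight 1.4≤1.9, battery life 18≥6).
S11: not dominated (best RAM).
Pareto-optimal: S1, S2, S3, S4, S5, S8, S11 → 7.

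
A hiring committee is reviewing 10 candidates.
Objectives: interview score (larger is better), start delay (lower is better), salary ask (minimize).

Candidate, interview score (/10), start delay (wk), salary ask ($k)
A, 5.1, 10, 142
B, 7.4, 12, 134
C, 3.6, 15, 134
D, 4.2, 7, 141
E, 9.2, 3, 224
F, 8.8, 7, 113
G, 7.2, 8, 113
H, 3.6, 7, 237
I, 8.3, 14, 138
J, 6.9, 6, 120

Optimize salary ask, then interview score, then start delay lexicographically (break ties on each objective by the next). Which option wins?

First minimize salary ask: best is 113, kept {F, G}.
Then maximize interview score: best is 8.8, kept {F}.

F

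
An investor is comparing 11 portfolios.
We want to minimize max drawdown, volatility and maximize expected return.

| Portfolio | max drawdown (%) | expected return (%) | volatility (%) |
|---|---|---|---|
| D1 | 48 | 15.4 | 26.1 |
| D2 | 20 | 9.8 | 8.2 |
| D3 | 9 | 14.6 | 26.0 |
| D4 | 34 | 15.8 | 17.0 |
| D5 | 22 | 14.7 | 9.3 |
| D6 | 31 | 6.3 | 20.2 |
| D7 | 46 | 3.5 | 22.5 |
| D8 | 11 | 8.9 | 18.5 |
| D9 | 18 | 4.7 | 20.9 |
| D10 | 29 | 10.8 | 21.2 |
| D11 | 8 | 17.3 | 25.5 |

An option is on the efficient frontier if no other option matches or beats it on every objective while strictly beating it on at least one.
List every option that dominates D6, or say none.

D2, D5, D8

D2: max drawdown 20≤31, expected return 9.8≥6.3, volatility 8.2≤20.2 — dominates D6.
D5: max drawdown 22≤31, expected return 14.7≥6.3, volatility 9.3≤20.2 — dominates D6.
D8: max drawdown 11≤31, expected return 8.9≥6.3, volatility 18.5≤20.2 — dominates D6.
Others (D1, D3, D4, D7, D9, D10, D11) are each worse than D6 on at least one objective.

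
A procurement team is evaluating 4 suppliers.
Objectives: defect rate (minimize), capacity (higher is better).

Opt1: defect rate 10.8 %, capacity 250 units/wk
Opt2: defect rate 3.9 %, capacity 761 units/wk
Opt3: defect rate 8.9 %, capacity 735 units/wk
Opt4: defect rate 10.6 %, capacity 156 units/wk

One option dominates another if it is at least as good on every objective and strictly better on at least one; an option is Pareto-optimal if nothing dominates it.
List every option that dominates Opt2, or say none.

Opt1: worse on defect rate (10.8 vs 3.9).
Opt3: worse on defect rate (8.9 vs 3.9).
Opt4: worse on defect rate (10.6 vs 3.9).
No option dominates Opt2.

none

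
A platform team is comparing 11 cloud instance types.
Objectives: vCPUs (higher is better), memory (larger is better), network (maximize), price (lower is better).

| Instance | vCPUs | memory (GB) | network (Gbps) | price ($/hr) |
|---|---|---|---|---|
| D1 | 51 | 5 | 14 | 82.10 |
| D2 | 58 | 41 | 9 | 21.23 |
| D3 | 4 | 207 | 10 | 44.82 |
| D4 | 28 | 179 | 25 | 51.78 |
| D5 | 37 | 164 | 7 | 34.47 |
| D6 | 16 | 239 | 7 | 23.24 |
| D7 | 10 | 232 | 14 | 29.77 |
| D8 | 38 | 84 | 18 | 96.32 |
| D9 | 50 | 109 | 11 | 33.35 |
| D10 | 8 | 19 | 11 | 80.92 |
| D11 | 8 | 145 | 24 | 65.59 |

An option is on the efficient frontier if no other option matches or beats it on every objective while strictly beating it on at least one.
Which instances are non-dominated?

D1, D2, D4, D5, D6, D7, D8, D9

D1: not dominated.
D2: not dominated (best vCPUs).
D3: dominated by D7 (vCPUs 10≥4, memory 232≥207, network 14≥10, price 29.77≤44.82).
D4: not dominated (best network).
D5: not dominated.
D6: not dominated (best memory).
D7: not dominated.
D8: not dominated.
D9: not dominated.
D10: dominated by D4 (vCPUs 28≥8, memory 179≥19, network 25≥11, price 51.78≤80.92).
D11: dominated by D4 (vCPUs 28≥8, memory 179≥145, network 25≥24, price 51.78≤65.59).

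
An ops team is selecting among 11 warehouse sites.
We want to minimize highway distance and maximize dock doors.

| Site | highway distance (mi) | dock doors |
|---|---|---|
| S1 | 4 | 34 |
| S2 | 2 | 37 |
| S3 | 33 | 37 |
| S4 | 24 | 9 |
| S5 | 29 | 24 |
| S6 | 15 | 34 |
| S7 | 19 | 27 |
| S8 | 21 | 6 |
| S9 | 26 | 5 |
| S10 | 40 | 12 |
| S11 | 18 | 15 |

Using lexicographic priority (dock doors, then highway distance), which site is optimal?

S2

First maximize dock doors: best is 37, kept {S2, S3}.
Then minimize highway distance: best is 2, kept {S2}.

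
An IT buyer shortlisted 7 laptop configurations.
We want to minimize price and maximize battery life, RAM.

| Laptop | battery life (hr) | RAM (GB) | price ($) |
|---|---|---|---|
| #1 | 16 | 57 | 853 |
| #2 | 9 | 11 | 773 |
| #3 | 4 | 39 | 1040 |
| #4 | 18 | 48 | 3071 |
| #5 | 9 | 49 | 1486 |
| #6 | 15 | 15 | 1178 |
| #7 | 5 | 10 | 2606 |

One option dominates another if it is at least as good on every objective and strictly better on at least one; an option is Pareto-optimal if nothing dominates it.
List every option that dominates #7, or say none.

#1: battery life 16≥5, RAM 57≥10, price 853≤2606 — dominates #7.
#2: battery life 9≥5, RAM 11≥10, price 773≤2606 — dominates #7.
#5: battery life 9≥5, RAM 49≥10, price 1486≤2606 — dominates #7.
#6: battery life 15≥5, RAM 15≥10, price 1178≤2606 — dominates #7.
Others (#3, #4) are each worse than #7 on at least one objective.

#1, #2, #5, #6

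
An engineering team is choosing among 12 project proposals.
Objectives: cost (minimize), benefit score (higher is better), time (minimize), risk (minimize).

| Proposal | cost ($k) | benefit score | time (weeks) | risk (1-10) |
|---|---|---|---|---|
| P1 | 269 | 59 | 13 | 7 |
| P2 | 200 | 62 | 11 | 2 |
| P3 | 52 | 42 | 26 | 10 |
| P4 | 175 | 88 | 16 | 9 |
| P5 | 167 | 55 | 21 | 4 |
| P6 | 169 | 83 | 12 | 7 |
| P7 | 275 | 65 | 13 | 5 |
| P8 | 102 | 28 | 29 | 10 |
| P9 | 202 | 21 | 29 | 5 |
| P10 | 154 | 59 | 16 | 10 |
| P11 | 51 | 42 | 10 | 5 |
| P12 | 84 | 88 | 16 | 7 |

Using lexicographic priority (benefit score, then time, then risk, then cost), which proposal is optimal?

First maximize benefit score: best is 88, kept {P4, P12}.
Then minimize time: best is 16, kept {P4, P12}.
Then minimize risk: best is 7, kept {P12}.

P12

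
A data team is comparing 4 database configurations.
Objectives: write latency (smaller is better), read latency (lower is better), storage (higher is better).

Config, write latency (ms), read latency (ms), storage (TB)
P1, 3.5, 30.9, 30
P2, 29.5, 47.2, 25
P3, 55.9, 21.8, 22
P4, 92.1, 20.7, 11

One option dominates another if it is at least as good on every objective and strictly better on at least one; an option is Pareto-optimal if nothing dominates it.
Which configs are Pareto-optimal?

P1: not dominated (best write latency).
P2: dominated by P1 (write latency 3.5≤29.5, read latency 30.9≤47.2, storage 30≥25).
P3: not dominated.
P4: not dominated (best read latency).

P1, P3, P4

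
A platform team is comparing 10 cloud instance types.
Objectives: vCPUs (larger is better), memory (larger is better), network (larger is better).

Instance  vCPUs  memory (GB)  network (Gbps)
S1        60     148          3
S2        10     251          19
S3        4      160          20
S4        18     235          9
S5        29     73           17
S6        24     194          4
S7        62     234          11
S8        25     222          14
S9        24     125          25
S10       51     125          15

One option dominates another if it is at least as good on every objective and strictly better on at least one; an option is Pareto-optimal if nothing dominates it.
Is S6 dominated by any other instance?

Yes

S7 vs S6: vCPUs 62≥24, memory 234≥194, network 11≥4 — S7 is at least as good on every objective and strictly better on at least one, so S7 dominates S6.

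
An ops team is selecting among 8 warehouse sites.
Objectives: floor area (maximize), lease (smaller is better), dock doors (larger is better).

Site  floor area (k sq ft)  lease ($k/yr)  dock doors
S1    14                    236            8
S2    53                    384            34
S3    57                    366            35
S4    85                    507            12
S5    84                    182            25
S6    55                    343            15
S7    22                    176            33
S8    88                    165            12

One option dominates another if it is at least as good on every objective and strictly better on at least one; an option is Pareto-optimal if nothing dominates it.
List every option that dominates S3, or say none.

S1: worse on floor area (14 vs 57).
S2: worse on floor area (53 vs 57).
S4: worse on lease (507 vs 366).
S5: worse on dock doors (25 vs 35).
S6: worse on floor area (55 vs 57).
S7: worse on floor area (22 vs 57).
S8: worse on dock doors (12 vs 35).
No option dominates S3.

none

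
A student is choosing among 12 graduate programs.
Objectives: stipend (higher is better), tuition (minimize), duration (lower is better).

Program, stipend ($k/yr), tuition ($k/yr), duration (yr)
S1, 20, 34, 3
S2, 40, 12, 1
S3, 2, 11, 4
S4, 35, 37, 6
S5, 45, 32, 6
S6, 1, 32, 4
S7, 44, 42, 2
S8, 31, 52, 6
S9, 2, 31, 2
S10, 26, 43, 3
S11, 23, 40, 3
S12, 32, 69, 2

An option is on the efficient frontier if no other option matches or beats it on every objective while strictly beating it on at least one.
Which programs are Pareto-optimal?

S1: dominated by S2 (stipend 40≥20, tuition 12≤34, duration 1≤3).
S2: not dominated (best duration).
S3: not dominated (best tuition).
S4: dominated by S2 (stipend 40≥35, tuition 12≤37, duration 1≤6).
S5: not dominated (best stipend).
S6: dominated by S2 (stipend 40≥1, tuition 12≤32, duration 1≤4).
S7: not dominated.
S8: dominated by S2 (stipend 40≥31, tuition 12≤52, duration 1≤6).
S9: dominated by S2 (stipend 40≥2, tuition 12≤31, duration 1≤2).
S10: dominated by S2 (stipend 40≥26, tuition 12≤43, duration 1≤3).
S11: dominated by S2 (stipend 40≥23, tuition 12≤40, duration 1≤3).
S12: dominated by S2 (stipend 40≥32, tuition 12≤69, duration 1≤2).

S2, S3, S5, S7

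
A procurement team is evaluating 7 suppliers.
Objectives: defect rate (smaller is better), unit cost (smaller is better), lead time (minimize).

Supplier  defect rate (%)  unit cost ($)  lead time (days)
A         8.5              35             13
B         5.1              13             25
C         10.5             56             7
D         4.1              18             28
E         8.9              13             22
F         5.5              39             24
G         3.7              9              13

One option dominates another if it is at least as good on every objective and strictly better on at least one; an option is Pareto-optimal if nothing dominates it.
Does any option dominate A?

G vs A: defect rate 3.7≤8.5, unit cost 9≤35, lead time 13≤13 — G is at least as good on every objective and strictly better on at least one, so G dominates A.

Yes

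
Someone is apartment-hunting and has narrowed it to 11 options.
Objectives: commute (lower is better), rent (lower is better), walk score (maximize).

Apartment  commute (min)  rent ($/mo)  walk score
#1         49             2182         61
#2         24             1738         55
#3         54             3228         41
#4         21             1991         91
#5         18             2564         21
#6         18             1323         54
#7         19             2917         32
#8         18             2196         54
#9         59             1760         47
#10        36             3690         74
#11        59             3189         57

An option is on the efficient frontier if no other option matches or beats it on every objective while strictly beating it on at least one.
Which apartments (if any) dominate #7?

#6: commute 18≤19, rent 1323≤2917, walk score 54≥32 — dominates #7.
#8: commute 18≤19, rent 2196≤2917, walk score 54≥32 — dominates #7.
Others (#1, #2, #3, #4, #5, #9, #10, #11) are each worse than #7 on at least one objective.

#6, #8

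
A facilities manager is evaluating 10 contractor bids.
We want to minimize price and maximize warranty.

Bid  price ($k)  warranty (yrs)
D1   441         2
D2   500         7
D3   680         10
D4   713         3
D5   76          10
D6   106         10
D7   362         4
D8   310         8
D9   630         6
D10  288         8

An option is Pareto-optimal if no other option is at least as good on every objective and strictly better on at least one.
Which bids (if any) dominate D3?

D5: price 76≤680, warranty 10≥10 — dominates D3.
D6: price 106≤680, warranty 10≥10 — dominates D3.
Others (D1, D2, D4, D7, D8, D9, D10) are each worse than D3 on at least one objective.

D5, D6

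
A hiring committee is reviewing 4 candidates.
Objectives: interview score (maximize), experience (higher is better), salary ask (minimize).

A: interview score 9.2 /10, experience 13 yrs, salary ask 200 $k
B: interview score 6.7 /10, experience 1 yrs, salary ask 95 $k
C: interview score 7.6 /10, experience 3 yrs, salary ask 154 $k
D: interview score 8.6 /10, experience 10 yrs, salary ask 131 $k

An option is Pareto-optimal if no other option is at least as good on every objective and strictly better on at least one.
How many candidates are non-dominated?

3

A: not dominated (best interview score).
B: not dominated (best salary ask).
C: dominated by D (interview score 8.6≥7.6, experience 10≥3, salary ask 131≤154).
D: not dominated.
Pareto-optimal: A, B, D → 3.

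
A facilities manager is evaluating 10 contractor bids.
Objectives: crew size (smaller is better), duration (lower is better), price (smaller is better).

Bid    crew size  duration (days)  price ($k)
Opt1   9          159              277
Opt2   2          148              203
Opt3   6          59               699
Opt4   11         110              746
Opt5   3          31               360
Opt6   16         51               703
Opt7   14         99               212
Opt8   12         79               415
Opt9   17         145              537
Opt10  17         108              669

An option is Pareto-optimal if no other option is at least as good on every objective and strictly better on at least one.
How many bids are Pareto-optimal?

3

Opt1: dominated by Opt2 (crew size 2≤9, duration 148≤159, price 203≤277).
Opt2: not dominated (best crew size).
Opt3: dominated by Opt5 (crew size 3≤6, duration 31≤59, price 360≤699).
Opt4: dominated by Opt3 (crew size 6≤11, duration 59≤110, price 699≤746).
Opt5: not dominated (best duration).
Opt6: dominated by Opt5 (crew size 3≤16, duration 31≤51, price 360≤703).
Opt7: not dominated.
Opt8: dominated by Opt5 (crew size 3≤12, duration 31≤79, price 360≤415).
Opt9: dominated by Opt5 (crew size 3≤17, duration 31≤145, price 360≤537).
Opt10: dominated by Opt5 (crew size 3≤17, duration 31≤108, price 360≤669).
Pareto-optimal: Opt2, Opt5, Opt7 → 3.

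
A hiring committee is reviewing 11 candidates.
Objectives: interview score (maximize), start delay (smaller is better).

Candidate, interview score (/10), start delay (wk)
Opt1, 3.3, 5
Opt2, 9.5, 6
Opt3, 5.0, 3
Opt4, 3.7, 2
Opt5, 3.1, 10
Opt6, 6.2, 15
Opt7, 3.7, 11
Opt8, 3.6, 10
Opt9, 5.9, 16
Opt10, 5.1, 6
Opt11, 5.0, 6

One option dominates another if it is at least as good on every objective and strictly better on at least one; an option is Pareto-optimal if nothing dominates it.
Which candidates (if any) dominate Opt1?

Opt3, Opt4

Opt3: interview score 5.0≥3.3, start delay 3≤5 — dominates Opt1.
Opt4: interview score 3.7≥3.3, start delay 2≤5 — dominates Opt1.
Others (Opt2, Opt5, Opt6, Opt7, Opt8, Opt9, Opt10, Opt11) are each worse than Opt1 on at least one objective.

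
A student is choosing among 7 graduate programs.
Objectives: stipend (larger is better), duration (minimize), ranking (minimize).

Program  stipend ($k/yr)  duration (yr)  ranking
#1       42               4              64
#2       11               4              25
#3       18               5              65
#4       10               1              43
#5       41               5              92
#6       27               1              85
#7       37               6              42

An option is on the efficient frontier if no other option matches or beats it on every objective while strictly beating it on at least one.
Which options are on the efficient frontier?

#1, #2, #4, #6, #7

#1: not dominated (best stipend).
#2: not dominated (best ranking).
#3: dominated by #1 (stipend 42≥18, duration 4≤5, ranking 64≤65).
#4: not dominated.
#5: dominated by #1 (stipend 42≥41, duration 4≤5, ranking 64≤92).
#6: not dominated.
#7: not dominated.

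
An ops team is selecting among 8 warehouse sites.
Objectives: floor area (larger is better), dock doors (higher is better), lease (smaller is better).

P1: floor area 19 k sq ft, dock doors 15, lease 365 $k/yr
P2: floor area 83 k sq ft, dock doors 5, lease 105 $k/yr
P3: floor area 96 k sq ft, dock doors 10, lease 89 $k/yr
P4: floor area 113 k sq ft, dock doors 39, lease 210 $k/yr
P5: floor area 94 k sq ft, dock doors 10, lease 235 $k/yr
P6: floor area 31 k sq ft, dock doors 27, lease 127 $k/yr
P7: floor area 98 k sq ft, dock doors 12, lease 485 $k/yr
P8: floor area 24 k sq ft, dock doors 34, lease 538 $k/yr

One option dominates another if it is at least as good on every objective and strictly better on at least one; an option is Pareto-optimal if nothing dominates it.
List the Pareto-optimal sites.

P1: dominated by P4 (floor area 113≥19, dock doors 39≥15, lease 210≤365).
P2: dominated by P3 (floor area 96≥83, dock doors 10≥5, lease 89≤105).
P3: not dominated (best lease).
P4: not dominated (best floor area).
P5: dominated by P3 (floor area 96≥94, dock doors 10≥10, lease 89≤235).
P6: not dominated.
P7: dominated by P4 (floor area 113≥98, dock doors 39≥12, lease 210≤485).
P8: dominated by P4 (floor area 113≥24, dock doors 39≥34, lease 210≤538).

P3, P4, P6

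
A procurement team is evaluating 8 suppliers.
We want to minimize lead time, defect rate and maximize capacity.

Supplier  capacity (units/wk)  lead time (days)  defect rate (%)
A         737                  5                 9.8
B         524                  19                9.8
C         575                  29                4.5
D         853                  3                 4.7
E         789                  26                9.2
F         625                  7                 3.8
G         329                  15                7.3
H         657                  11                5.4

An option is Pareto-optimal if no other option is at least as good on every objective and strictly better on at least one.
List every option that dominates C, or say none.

F

F: capacity 625≥575, lead time 7≤29, defect rate 3.8≤4.5 — dominates C.
Others (A, B, D, E, G, H) are each worse than C on at least one objective.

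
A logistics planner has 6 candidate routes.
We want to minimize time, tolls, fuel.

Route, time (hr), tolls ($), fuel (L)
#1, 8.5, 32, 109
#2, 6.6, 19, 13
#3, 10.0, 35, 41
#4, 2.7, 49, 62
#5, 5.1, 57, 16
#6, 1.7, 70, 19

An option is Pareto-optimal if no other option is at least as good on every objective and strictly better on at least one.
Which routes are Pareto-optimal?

#1: dominated by #2 (time 6.6≤8.5, tolls 19≤32, fuel 13≤109).
#2: not dominated (best tolls).
#3: dominated by #2 (time 6.6≤10.0, tolls 19≤35, fuel 13≤41).
#4: not dominated.
#5: not dominated.
#6: not dominated (best time).

#2, #4, #5, #6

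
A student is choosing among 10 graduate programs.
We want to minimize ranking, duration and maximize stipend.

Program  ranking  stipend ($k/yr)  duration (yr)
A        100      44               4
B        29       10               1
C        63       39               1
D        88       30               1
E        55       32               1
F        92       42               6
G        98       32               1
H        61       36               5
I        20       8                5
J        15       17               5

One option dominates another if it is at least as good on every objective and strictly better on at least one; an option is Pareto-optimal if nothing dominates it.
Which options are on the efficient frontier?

A: not dominated (best stipend).
B: not dominated.
C: not dominated.
D: dominated by C (ranking 63≤88, stipend 39≥30, duration 1≤1).
E: not dominated.
F: not dominated.
G: dominated by C (ranking 63≤98, stipend 39≥32, duration 1≤1).
H: not dominated.
I: dominated by J (ranking 15≤20, stipend 17≥8, duration 5≤5).
J: not dominated (best ranking).

A, B, C, E, F, H, J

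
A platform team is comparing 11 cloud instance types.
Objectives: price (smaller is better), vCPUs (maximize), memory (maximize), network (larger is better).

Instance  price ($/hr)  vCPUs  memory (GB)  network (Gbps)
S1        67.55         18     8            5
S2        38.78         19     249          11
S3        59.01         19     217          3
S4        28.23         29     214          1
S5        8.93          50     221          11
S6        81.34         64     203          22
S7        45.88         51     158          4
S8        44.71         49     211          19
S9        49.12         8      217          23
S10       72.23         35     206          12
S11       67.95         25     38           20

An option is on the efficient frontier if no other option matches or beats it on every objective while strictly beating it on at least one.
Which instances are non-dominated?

S2, S5, S6, S7, S8, S9, S11

S1: dominated by S2 (price 38.78≤67.55, vCPUs 19≥18, memory 249≥8, network 11≥5).
S2: not dominated (best memory).
S3: dominated by S2 (price 38.78≤59.01, vCPUs 19≥19, memory 249≥217, network 11≥3).
S4: dominated by S5 (price 8.93≤28.23, vCPUs 50≥29, memory 221≥214, network 11≥1).
S5: not dominated (best price).
S6: not dominated (best vCPUs).
S7: not dominated.
S8: not dominated.
S9: not dominated (best network).
S10: dominated by S8 (price 44.71≤72.23, vCPUs 49≥35, memory 211≥206, network 19≥12).
S11: not dominated.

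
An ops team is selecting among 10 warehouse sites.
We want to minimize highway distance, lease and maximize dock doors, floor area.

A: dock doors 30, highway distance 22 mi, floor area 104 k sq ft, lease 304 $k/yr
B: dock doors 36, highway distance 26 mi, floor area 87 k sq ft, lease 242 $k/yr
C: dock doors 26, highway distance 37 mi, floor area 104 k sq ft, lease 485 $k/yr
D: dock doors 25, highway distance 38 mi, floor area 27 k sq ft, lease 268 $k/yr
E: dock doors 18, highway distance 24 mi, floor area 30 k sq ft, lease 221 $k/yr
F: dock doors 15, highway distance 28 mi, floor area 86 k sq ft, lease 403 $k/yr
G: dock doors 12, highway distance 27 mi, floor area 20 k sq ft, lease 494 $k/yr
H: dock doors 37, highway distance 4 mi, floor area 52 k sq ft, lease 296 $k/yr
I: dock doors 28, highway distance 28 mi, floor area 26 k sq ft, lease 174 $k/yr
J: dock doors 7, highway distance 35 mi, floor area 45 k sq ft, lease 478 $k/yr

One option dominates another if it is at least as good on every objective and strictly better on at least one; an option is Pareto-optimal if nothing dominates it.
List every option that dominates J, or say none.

A: dock doors 30≥7, highway distance 22≤35, floor area 104≥45, lease 304≤478 — dominates J.
B: dock doors 36≥7, highway distance 26≤35, floor area 87≥45, lease 242≤478 — dominates J.
F: dock doors 15≥7, highway distance 28≤35, floor area 86≥45, lease 403≤478 — dominates J.
H: dock doors 37≥7, highway distance 4≤35, floor area 52≥45, lease 296≤478 — dominates J.
Others (C, D, E, G, I) are each worse than J on at least one objective.

A, B, F, H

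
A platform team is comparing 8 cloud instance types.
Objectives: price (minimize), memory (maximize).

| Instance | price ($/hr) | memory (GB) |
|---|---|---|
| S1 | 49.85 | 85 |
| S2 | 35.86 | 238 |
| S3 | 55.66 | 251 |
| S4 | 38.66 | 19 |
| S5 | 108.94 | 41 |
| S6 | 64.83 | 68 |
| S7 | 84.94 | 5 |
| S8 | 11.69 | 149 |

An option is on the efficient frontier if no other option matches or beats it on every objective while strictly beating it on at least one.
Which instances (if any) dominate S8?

S1: worse on price (49.85 vs 11.69).
S2: worse on price (35.86 vs 11.69).
S3: worse on price (55.66 vs 11.69).
S4: worse on price (38.66 vs 11.69).
S5: worse on price (108.94 vs 11.69).
S6: worse on price (64.83 vs 11.69).
S7: worse on price (84.94 vs 11.69).
No option dominates S8.

none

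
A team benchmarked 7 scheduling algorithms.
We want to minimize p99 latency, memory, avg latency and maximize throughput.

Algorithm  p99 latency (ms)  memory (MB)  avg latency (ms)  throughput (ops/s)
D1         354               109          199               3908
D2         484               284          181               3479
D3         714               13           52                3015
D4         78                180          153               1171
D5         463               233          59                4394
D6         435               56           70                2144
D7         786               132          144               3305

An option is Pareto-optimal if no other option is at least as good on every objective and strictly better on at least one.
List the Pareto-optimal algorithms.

D1: not dominated.
D2: dominated by D5 (p99 latency 463≤484, memory 233≤284, avg latency 59≤181, throughput 4394≥3479).
D3: not dominated (best memory).
D4: not dominated (best p99 latency).
D5: not dominated (best throughput).
D6: not dominated.
D7: not dominated.

D1, D3, D4, D5, D6, D7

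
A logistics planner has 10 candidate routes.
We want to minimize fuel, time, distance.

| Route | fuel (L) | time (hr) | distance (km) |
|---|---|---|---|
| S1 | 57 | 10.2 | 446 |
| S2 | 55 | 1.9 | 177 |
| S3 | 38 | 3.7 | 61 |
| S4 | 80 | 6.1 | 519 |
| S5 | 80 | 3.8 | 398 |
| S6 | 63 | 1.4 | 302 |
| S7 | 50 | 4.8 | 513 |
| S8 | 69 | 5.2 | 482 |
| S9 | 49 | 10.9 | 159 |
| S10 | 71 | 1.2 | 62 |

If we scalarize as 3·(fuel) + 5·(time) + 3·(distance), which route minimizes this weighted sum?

S1: 3·57 + 5·10.2 + 3·446 = 1560.0
S2: 3·55 + 5·1.9 + 3·177 = 705.5
S3: 3·38 + 5·3.7 + 3·61 = 315.5
S4: 3·80 + 5·6.1 + 3·519 = 1827.5
S5: 3·80 + 5·3.8 + 3·398 = 1453.0
S6: 3·63 + 5·1.4 + 3·302 = 1102.0
S7: 3·50 + 5·4.8 + 3·513 = 1713.0
S8: 3·69 + 5·5.2 + 3·482 = 1679.0
S9: 3·49 + 5·10.9 + 3·159 = 678.5
S10: 3·71 + 5·1.2 + 3·62 = 405.0
Lowest: S3 at 315.5.

S3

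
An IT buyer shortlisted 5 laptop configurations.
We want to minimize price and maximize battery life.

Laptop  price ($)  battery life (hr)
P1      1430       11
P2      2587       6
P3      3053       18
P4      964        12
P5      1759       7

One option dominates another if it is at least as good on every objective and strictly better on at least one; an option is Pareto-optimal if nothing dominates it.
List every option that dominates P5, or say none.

P1, P4

P1: price 1430≤1759, battery life 11≥7 — dominates P5.
P4: price 964≤1759, battery life 12≥7 — dominates P5.
Others (P2, P3) are each worse than P5 on at least one objective.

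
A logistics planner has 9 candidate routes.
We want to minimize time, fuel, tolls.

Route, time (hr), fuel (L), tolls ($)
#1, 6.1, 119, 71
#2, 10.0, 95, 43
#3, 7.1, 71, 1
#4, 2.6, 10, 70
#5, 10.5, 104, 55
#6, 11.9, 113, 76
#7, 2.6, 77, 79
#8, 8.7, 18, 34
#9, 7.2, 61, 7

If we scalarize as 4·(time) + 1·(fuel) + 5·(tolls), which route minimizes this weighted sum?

#3

#1: 4·6.1 + 1·119 + 5·71 = 498.4
#2: 4·10.0 + 1·95 + 5·43 = 350.0
#3: 4·7.1 + 1·71 + 5·1 = 104.4
#4: 4·2.6 + 1·10 + 5·70 = 370.4
#5: 4·10.5 + 1·104 + 5·55 = 421.0
#6: 4·11.9 + 1·113 + 5·76 = 540.6
#7: 4·2.6 + 1·77 + 5·79 = 482.4
#8: 4·8.7 + 1·18 + 5·34 = 222.8
#9: 4·7.2 + 1·61 + 5·7 = 124.8
Lowest: #3 at 104.4.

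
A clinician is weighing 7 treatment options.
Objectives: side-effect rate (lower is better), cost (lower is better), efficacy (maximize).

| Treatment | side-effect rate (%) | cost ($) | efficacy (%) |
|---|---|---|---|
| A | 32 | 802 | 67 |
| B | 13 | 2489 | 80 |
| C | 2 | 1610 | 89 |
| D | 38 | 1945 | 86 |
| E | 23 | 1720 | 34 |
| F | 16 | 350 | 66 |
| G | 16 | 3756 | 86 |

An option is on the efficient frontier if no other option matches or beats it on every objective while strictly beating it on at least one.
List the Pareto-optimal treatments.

A: not dominated.
B: dominated by C (side-effect rate 2≤13, cost 1610≤2489, efficacy 89≥80).
C: not dominated (best side-effect rate).
D: dominated by C (side-effect rate 2≤38, cost 1610≤1945, efficacy 89≥86).
E: dominated by C (side-effect rate 2≤23, cost 1610≤1720, efficacy 89≥34).
F: not dominated (best cost).
G: dominated by C (side-effect rate 2≤16, cost 1610≤3756, efficacy 89≥86).

A, C, F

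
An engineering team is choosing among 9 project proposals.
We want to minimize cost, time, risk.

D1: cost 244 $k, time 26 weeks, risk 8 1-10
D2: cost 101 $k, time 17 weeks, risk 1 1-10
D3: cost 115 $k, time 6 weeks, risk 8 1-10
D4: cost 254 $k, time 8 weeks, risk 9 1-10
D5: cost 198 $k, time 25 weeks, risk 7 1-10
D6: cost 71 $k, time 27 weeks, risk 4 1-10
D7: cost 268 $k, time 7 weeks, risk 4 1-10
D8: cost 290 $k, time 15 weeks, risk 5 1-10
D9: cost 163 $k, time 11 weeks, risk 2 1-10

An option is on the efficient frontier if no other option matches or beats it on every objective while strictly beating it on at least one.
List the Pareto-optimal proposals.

D2, D3, D6, D7, D9

D1: dominated by D2 (cost 101≤244, time 17≤26, risk 1≤8).
D2: not dominated (best risk).
D3: not dominated (best time).
D4: dominated by D3 (cost 115≤254, time 6≤8, risk 8≤9).
D5: dominated by D2 (cost 101≤198, time 17≤25, risk 1≤7).
D6: not dominated (best cost).
D7: not dominated.
D8: dominated by D7 (cost 268≤290, time 7≤15, risk 4≤5).
D9: not dominated.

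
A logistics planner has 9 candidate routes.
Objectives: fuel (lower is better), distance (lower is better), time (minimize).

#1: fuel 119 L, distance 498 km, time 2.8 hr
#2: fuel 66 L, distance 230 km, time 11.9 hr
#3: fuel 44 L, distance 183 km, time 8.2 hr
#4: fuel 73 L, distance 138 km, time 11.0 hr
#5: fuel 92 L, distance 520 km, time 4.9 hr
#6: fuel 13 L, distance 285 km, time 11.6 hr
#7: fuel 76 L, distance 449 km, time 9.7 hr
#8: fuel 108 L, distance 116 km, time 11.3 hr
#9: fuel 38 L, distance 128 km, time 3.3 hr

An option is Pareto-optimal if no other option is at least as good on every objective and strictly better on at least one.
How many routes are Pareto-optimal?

#1: not dominated (best time).
#2: dominated by #3 (fuel 44≤66, distance 183≤230, time 8.2≤11.9).
#3: dominated by #9 (fuel 38≤44, distance 128≤183, time 3.3≤8.2).
#4: dominated by #9 (fuel 38≤73, distance 128≤138, time 3.3≤11.0).
#5: dominated by #9 (fuel 38≤92, distance 128≤520, time 3.3≤4.9).
#6: not dominated (best fuel).
#7: dominated by #3 (fuel 44≤76, distance 183≤449, time 8.2≤9.7).
#8: not dominated (best distance).
#9: not dominated.
Pareto-optimal: #1, #6, #8, #9 → 4.

4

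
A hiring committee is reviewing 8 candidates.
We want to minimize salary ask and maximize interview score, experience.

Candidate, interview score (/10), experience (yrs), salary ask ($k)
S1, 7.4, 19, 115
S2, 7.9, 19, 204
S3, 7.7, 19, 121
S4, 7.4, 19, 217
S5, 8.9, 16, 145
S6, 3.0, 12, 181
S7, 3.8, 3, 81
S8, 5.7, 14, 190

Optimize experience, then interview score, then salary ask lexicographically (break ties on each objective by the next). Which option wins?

S2

First maximize experience: best is 19, kept {S1, S2, S3, S4}.
Then maximize interview score: best is 7.9, kept {S2}.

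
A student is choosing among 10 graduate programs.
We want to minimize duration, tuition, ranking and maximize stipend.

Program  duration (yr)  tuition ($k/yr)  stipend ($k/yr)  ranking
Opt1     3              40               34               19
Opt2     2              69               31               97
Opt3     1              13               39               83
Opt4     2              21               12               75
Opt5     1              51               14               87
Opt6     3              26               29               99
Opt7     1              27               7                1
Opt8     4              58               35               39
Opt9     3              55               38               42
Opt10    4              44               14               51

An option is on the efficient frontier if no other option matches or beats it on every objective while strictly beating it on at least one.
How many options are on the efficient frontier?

Opt1: not dominated.
Opt2: dominated by Opt3 (duration 1≤2, tuition 13≤69, stipend 39≥31, ranking 83≤97).
Opt3: not dominated (best tuition).
Opt4: not dominated.
Opt5: dominated by Opt3 (duration 1≤1, tuition 13≤51, stipend 39≥14, ranking 83≤87).
Opt6: dominated by Opt3 (duration 1≤3, tuition 13≤26, stipend 39≥29, ranking 83≤99).
Opt7: not dominated (best ranking).
Opt8: not dominated.
Opt9: not dominated.
Opt10: dominated by Opt1 (duration 3≤4, tuition 40≤44, stipend 34≥14, ranking 19≤51).
Pareto-optimal: Opt1, Opt3, Opt4, Opt7, Opt8, Opt9 → 6.

6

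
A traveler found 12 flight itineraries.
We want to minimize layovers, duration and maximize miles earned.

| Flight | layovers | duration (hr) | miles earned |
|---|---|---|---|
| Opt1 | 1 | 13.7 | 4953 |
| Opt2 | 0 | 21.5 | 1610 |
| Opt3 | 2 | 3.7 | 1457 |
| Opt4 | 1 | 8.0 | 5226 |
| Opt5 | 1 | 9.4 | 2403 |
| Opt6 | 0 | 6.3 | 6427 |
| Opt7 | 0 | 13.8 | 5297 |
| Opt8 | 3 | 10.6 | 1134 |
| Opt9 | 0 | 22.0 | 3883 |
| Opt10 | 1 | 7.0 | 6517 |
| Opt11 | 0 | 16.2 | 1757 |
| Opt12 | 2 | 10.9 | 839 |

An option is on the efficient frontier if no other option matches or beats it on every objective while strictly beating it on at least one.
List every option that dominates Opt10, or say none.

Opt1: worse on duration (13.7 vs 7.0).
Opt2: worse on duration (21.5 vs 7.0).
Opt3: worse on layovers (2 vs 1).
Opt4: worse on duration (8.0 vs 7.0).
Opt5: worse on duration (9.4 vs 7.0).
Opt6: worse on miles earned (6427 vs 6517).
Opt7: worse on duration (13.8 vs 7.0).
Opt8: worse on layovers (3 vs 1).
Opt9: worse on duration (22.0 vs 7.0).
Opt11: worse on duration (16.2 vs 7.0).
Opt12: worse on layovers (2 vs 1).
No option dominates Opt10.

none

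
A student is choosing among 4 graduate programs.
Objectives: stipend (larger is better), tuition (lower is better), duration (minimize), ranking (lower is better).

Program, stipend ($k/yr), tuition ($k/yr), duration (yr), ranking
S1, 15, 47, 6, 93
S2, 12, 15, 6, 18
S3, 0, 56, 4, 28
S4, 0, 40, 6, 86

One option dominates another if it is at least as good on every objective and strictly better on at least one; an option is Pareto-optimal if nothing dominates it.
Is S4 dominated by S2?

S2 vs S4: stipend 12≥0, tuition 15≤40, duration 6≤6, ranking 18≤86 — S2 is at least as good on every objective with at least one strict improvement.

Yes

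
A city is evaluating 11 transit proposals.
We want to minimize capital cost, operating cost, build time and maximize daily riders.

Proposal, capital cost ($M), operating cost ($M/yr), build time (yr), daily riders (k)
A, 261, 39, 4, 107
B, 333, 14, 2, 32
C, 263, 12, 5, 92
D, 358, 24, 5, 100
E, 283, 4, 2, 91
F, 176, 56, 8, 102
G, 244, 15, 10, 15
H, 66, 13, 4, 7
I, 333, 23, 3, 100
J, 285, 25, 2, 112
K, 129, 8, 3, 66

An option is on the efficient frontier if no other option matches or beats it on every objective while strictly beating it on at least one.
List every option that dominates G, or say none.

K: capital cost 129≤244, operating cost 8≤15, build time 3≤10, daily riders 66≥15 — dominates G.
Others (A, B, C, D, E, F, H, I, J) are each worse than G on at least one objective.

K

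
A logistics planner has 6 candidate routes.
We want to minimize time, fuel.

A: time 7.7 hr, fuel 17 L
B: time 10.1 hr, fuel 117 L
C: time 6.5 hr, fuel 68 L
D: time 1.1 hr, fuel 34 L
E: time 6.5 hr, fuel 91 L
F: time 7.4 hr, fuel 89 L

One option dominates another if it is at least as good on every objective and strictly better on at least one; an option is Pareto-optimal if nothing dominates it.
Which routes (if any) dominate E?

C, D

C: time 6.5≤6.5, fuel 68≤91 — dominates E.
D: time 1.1≤6.5, fuel 34≤91 — dominates E.
Others (A, B, F) are each worse than E on at least one objective.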